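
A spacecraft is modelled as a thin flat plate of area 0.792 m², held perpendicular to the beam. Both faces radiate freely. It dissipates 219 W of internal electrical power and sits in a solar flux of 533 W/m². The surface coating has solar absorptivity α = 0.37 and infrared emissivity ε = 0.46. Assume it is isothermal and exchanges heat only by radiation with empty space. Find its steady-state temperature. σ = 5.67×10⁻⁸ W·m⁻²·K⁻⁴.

At steady state, absorbed solar power + internal power = radiated power.
Absorbed: α·S·A_cross = 0.37·533·0.7920 = 156.2 W (cross-section A).
Total input = 156.2 + 219 = 375.2 W.
Radiated: εσ·A_surf·T⁴ with A_surf = 2A = 1.584 m².
T⁴ = 375.2/(0.46·5.67×10⁻⁸·1.584) = 9.081×10⁹ K⁴.

T ≈ 309 K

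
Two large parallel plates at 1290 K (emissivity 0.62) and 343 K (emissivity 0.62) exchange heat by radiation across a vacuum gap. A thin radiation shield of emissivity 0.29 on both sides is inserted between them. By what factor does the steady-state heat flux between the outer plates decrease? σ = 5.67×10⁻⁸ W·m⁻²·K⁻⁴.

factor ≈ 3.65

Without shield: q₀ = σΔ(T⁴)/(1/ε₁+1/ε₂−1) with denominator 2.226.
With shield the two gaps are in series; the resistances add: (1/ε₁+1/ε_s−1)+(1/ε_s+1/ε₂−1) = 4.061+4.061 = 8.122.
Heat-flux ratio q₀/q = 8.122/2.226.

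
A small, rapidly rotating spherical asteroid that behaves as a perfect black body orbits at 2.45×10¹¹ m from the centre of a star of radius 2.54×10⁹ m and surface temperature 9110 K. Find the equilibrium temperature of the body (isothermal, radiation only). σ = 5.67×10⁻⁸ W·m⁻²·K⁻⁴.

T ≈ 656 K

The star's surface emits σT_*⁴; at distance d the flux is S = σT_*⁴(R_*/d)².
S = 5.67×10⁻⁸·(9110)⁴·(2.54×10⁹/2.45×10¹¹)² = 41980 W/m².
For an isothermal sphere T⁴ = (1−a)S/(4σ) = 1.851×10¹¹ K⁴.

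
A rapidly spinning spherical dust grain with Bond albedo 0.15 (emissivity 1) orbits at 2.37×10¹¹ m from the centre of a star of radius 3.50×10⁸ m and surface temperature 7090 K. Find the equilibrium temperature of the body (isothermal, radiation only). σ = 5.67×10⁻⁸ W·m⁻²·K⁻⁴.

The star's surface emits σT_*⁴; at distance d the flux is S = σT_*⁴(R_*/d)².
S = 5.67×10⁻⁸·(7090)⁴·(3.50×10⁸/2.37×10¹¹)² = 312.5 W/m².
For an isothermal sphere T⁴ = (1−a)S/(4σ) = 1.171×10⁹ K⁴.

T ≈ 185 K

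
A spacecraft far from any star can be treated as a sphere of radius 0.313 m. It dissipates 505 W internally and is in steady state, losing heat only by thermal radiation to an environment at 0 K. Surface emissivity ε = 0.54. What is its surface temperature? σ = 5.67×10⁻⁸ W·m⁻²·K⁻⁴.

Steady state: internal power = radiated power, P = εσA T⁴.
Radiating area A = 4πr² = 1.231 m².
T⁴ = P/(εσA) = 505/(0.54·5.67×10⁻⁸·1.231) = 1.340×10¹⁰ K⁴.
T = (1.340×10¹⁰)^(1/4).

T ≈ 340 K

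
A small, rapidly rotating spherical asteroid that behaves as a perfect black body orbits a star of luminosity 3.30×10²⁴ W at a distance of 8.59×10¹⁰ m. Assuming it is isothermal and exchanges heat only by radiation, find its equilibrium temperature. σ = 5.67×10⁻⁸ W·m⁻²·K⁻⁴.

T ≈ 112 K

First find the stellar flux at distance d: S = L/(4πd²) = 3.30×10²⁴/(4π·(8.59×10¹⁰)²) = 35.59 W/m².
For an isothermal sphere, absorbed (1−a)S·πr² = emitted σ·4πr²·T⁴, so T⁴ = (1−a)S/(4σ).
T⁴ = 1.00·35.59/(4·5.67×10⁻⁸) = 1.569×10⁸ K⁴.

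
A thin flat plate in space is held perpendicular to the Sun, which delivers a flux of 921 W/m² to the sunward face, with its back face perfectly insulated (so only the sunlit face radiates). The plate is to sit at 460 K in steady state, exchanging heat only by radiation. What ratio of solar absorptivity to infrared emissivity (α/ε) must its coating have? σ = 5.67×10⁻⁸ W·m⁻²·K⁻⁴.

α/ε ≈ 2.76

Balance: αS·A = εσ·1A·T⁴ ⇒ α/ε = σT⁴/S.
α/ε = 5.67×10⁻⁸·(460)⁴/921 = 5.67×10⁻⁸·4.477×10¹⁰/921.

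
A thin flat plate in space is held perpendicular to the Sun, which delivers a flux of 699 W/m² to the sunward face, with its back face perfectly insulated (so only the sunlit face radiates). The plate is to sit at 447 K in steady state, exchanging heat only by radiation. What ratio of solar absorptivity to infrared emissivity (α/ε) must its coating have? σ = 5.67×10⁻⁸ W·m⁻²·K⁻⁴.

α/ε ≈ 3.24

Balance: αS·A = εσ·1A·T⁴ ⇒ α/ε = σT⁴/S.
α/ε = 5.67×10⁻⁸·(447)⁴/699 = 5.67×10⁻⁸·3.992×10¹⁰/699.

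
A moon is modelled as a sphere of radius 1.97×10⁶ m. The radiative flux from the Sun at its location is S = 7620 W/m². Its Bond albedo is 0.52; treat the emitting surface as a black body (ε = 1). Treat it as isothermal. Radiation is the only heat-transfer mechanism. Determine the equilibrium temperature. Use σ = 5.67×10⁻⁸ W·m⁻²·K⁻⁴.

T ≈ 356 K

At equilibrium, absorbed power = emitted power.
Absorbing cross-section = πr² = 1.219×10¹³ m²; emitting surface = 4πr² = 4.877×10¹³ m² (ratio 4).
(1−a)S·A_cross = εσ·A_surf·T⁴  ⇒  T⁴ = (1−a)S/(4σ).
T⁴ = 0.480·7620/(4·5.67×10⁻⁸) = 1.613×10¹⁰ K⁴.
T = (1.613×10¹⁰)^(1/4).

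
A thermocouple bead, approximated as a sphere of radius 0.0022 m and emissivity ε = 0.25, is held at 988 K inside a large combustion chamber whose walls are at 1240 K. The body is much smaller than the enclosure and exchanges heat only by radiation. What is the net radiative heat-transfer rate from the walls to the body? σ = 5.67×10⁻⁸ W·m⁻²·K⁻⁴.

P_net ≈ 1.22 W

For a small grey body in a large enclosure: P_net = εσA(T_body⁴ − T_wall⁴).
A = 4πr² = 6.082×10⁻⁵ m²; T_body⁴ − T_wall⁴ = 9.529×10¹¹ − 2.364×10¹² = -1.411×10¹² K⁴.
|P_net| = 0.25·5.67×10⁻⁸·6.082×10⁻⁵·1.411×10¹².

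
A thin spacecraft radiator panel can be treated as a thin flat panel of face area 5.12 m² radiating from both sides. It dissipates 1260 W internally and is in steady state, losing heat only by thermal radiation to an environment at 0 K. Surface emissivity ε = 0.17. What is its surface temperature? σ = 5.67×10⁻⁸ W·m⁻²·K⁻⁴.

T ≈ 336 K

Steady state: internal power = radiated power, P = εσA T⁴.
Radiating area A = 2·5.12 = 10.24 m².
T⁴ = P/(εσA) = 1260/(0.17·5.67×10⁻⁸·10.24) = 1.277×10¹⁰ K⁴.
T = (1.277×10¹⁰)^(1/4).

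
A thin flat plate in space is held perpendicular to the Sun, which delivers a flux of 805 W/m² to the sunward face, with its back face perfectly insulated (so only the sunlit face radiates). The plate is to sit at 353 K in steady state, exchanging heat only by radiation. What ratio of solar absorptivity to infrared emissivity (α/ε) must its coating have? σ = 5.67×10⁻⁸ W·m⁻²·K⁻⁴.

α/ε ≈ 1.09

Balance: αS·A = εσ·1A·T⁴ ⇒ α/ε = σT⁴/S.
α/ε = 5.67×10⁻⁸·(353)⁴/805 = 5.67×10⁻⁸·1.553×10¹⁰/805.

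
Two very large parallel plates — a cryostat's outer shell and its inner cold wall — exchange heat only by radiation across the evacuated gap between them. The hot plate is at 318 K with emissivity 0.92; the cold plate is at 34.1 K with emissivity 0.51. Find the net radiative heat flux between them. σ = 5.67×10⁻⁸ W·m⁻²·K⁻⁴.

For two infinite grey parallel plates, q = σ(T₁⁴ − T₂⁴)/(1/ε₁ + 1/ε₂ − 1).
T₁⁴ − T₂⁴ = 1.023×10¹⁰ − 1.352×10⁶ = 1.022×10¹⁰ K⁴.
1/ε₁ + 1/ε₂ − 1 = 1.087 + 1.961 − 1 = 2.048.
q = 5.67×10⁻⁸ × 1.022×10¹⁰ / 2.048.

q ≈ 283 W/m²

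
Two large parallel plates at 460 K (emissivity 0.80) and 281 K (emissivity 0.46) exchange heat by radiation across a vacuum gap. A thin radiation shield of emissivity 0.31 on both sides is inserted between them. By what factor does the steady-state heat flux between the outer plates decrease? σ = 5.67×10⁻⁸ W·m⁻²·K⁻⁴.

factor ≈ 3.25

Without shield: q₀ = σΔ(T⁴)/(1/ε₁+1/ε₂−1) with denominator 2.424.
With shield the two gaps are in series; the resistances add: (1/ε₁+1/ε_s−1)+(1/ε_s+1/ε₂−1) = 3.476+4.400 = 7.876.
Heat-flux ratio q₀/q = 7.876/2.424.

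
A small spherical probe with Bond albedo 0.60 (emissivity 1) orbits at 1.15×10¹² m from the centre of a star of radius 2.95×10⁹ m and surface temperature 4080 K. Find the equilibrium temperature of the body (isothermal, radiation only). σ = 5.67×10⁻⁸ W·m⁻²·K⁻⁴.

The star's surface emits σT_*⁴; at distance d the flux is S = σT_*⁴(R_*/d)².
S = 5.67×10⁻⁸·(4080)⁴·(2.95×10⁹/1.15×10¹²)² = 103.4 W/m².
For an isothermal sphere T⁴ = (1−a)S/(4σ) = 1.823×10⁸ K⁴.

T ≈ 116 K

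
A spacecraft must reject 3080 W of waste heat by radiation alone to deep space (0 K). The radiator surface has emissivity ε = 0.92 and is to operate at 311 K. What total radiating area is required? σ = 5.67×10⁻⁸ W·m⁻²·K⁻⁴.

A ≈ 6.31 m²

P = εσA T⁴ ⇒ A = P/(εσT⁴).
T⁴ = 9.355×10⁹ K⁴.
A = 3080/(0.92 × 5.67×10⁻⁸ × 9.355×10⁹).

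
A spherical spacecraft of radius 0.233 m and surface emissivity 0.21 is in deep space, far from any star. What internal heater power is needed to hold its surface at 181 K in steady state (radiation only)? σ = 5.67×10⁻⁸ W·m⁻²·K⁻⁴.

P = εσ·4πr²·T⁴.
4πr² = 0.6822 m²; T⁴ = 1.073×10⁹ K⁴.
P = 0.21·5.67×10⁻⁸·0.6822·1.073×10⁹.

P ≈ 8.72 W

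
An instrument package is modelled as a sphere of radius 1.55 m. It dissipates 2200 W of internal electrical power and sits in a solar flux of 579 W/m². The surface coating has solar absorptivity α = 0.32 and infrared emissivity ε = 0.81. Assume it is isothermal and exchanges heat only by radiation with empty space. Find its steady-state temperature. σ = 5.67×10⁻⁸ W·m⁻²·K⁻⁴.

At steady state, absorbed solar power + internal power = radiated power.
Absorbed: α·S·A_cross = 0.32·579·7.548 = 1398 W (cross-section πr²).
Total input = 1398 + 2200 = 3598 W.
Radiated: εσ·A_surf·T⁴ with A_surf = 4πr² = 30.19 m².
T⁴ = 3598/(0.81·5.67×10⁻⁸·30.19) = 2.595×10⁹ K⁴.

T ≈ 226 K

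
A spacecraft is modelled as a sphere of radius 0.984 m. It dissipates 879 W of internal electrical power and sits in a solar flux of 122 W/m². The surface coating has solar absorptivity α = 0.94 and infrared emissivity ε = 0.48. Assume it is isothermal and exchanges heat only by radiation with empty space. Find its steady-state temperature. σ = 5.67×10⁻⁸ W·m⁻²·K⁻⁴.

At steady state, absorbed solar power + internal power = radiated power.
Absorbed: α·S·A_cross = 0.94·122·3.042 = 348.8 W (cross-section πr²).
Total input = 348.8 + 879 = 1228 W.
Radiated: εσ·A_surf·T⁴ with A_surf = 4πr² = 12.17 m².
T⁴ = 1228/(0.48·5.67×10⁻⁸·12.17) = 3.708×10⁹ K⁴.

T ≈ 247 K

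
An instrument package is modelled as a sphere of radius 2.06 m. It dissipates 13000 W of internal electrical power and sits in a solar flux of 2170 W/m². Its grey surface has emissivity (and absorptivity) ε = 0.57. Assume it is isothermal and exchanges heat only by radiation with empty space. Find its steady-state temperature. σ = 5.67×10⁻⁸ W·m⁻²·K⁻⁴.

T ≈ 362 K

At steady state, absorbed solar power + internal power = radiated power.
Absorbed: α·S·A_cross = 0.57·2170·13.33 = 16490 W (cross-section πr²).
Total input = 16490 + 13000 = 29490 W.
Radiated: εσ·A_surf·T⁴ with A_surf = 4πr² = 53.33 m².
T⁴ = 29490/(0.57·5.67×10⁻⁸·53.33) = 1.711×10¹⁰ K⁴.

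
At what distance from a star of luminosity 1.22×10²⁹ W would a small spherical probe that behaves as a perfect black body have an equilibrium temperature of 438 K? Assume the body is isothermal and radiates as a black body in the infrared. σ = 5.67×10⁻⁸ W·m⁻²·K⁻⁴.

d ≈ 1.08×10¹² m

For an isothermal black-emitting sphere, (1−a)S·πr² = σ·4πr²·T⁴ ⇒ S = 4σT⁴/(1−a).
S = 4·5.67×10⁻⁸·(438)⁴/1.00 = 8347 W/m².
Flux falls as S = L/(4πd²), so d = √(L/(4πS)) = √(1.22×10²⁹/(4π·8347)).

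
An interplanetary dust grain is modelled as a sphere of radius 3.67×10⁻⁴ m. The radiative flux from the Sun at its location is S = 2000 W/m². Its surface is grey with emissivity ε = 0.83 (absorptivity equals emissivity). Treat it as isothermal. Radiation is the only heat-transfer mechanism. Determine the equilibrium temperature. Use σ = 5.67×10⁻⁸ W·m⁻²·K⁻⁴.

At equilibrium, absorbed power = emitted power.
Absorbing cross-section = πr² = 4.231×10⁻⁷ m²; emitting surface = 4πr² = 1.693×10⁻⁶ m² (ratio 4).
εS·A_cross = εσ·A_surf·T⁴  ⇒  T⁴ = S/(4σ)   (ε cancels).
T⁴ = 2000/(4·5.67×10⁻⁸) = 8.818×10⁹ K⁴.
T = (8.818×10⁹)^(1/4).

T ≈ 306 K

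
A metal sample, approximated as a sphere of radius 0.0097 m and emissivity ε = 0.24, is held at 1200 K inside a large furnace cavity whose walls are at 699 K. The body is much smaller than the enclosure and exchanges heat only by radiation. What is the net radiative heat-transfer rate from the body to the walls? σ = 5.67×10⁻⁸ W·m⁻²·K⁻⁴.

For a small grey body in a large enclosure: P_net = εσA(T_body⁴ − T_wall⁴).
A = 4πr² = 0.001182 m²; T_body⁴ − T_wall⁴ = 2.074×10¹² − 2.387×10¹¹ = 1.835×10¹² K⁴.
|P_net| = 0.24·5.67×10⁻⁸·0.001182·1.835×10¹².

P_net ≈ 29.5 W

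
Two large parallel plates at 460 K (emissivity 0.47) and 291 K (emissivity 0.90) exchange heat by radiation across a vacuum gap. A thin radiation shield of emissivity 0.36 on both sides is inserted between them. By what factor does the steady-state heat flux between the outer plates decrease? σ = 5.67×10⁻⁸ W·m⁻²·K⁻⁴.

Without shield: q₀ = σΔ(T⁴)/(1/ε₁+1/ε₂−1) with denominator 2.239.
With shield the two gaps are in series; the resistances add: (1/ε₁+1/ε_s−1)+(1/ε_s+1/ε₂−1) = 3.905+2.889 = 6.794.
Heat-flux ratio q₀/q = 6.794/2.239.

factor ≈ 3.03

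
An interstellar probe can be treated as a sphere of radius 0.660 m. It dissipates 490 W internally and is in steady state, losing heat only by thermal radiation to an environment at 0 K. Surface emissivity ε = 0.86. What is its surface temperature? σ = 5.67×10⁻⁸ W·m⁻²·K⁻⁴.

Steady state: internal power = radiated power, P = εσA T⁴.
Radiating area A = 4πr² = 5.474 m².
T⁴ = P/(εσA) = 490/(0.86·5.67×10⁻⁸·5.474) = 1.836×10⁹ K⁴.
T = (1.836×10⁹)^(1/4).

T ≈ 207 K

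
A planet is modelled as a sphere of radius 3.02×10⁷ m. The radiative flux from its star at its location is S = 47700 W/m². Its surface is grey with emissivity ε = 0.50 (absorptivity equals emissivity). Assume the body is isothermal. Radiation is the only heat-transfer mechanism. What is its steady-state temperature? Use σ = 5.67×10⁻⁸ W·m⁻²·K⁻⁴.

At equilibrium, absorbed power = emitted power.
Absorbing cross-section = πr² = 2.865×10¹⁵ m²; emitting surface = 4πr² = 1.146×10¹⁶ m² (ratio 4).
εS·A_cross = εσ·A_surf·T⁴  ⇒  T⁴ = S/(4σ)   (ε cancels).
T⁴ = 47700/(4·5.67×10⁻⁸) = 2.103×10¹¹ K⁴.
T = (2.103×10¹¹)^(1/4).

T ≈ 677 K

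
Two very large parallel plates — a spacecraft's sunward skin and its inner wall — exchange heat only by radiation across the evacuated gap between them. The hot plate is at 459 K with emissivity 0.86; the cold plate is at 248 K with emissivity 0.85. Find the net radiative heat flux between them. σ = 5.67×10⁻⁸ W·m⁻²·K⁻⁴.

For two infinite grey parallel plates, q = σ(T₁⁴ − T₂⁴)/(1/ε₁ + 1/ε₂ − 1).
T₁⁴ − T₂⁴ = 4.439×10¹⁰ − 3.783×10⁹ = 4.060×10¹⁰ K⁴.
1/ε₁ + 1/ε₂ − 1 = 1.163 + 1.176 − 1 = 1.339.
q = 5.67×10⁻⁸ × 4.060×10¹⁰ / 1.339.

q ≈ 1720 W/m²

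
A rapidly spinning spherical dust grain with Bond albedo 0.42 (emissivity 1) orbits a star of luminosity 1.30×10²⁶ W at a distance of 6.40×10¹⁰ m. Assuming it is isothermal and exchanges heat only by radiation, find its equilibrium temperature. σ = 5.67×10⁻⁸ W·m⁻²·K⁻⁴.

First find the stellar flux at distance d: S = L/(4πd²) = 1.30×10²⁶/(4π·(6.40×10¹⁰)²) = 2526 W/m².
For an isothermal sphere, absorbed (1−a)S·πr² = emitted σ·4πr²·T⁴, so T⁴ = (1−a)S/(4σ).
T⁴ = 0.580·2526/(4·5.67×10⁻⁸) = 6.459×10⁹ K⁴.

T ≈ 283 K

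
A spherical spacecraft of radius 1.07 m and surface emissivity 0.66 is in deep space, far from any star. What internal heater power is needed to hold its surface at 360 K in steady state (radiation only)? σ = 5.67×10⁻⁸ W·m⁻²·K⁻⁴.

P = εσ·4πr²·T⁴.
4πr² = 14.39 m²; T⁴ = 1.680×10¹⁰ K⁴.
P = 0.66·5.67×10⁻⁸·14.39·1.680×10¹⁰.

P ≈ 9040 W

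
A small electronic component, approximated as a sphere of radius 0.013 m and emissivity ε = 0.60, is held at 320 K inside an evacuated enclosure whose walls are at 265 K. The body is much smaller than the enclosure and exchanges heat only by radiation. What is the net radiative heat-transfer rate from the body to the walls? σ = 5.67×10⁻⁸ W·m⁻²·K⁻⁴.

For a small grey body in a large enclosure: P_net = εσA(T_body⁴ − T_wall⁴).
A = 4πr² = 0.002124 m²; T_body⁴ − T_wall⁴ = 1.049×10¹⁰ − 4.932×10⁹ = 5.554×10⁹ K⁴.
|P_net| = 0.60·5.67×10⁻⁸·0.002124·5.554×10⁹.

P_net ≈ 0.401 W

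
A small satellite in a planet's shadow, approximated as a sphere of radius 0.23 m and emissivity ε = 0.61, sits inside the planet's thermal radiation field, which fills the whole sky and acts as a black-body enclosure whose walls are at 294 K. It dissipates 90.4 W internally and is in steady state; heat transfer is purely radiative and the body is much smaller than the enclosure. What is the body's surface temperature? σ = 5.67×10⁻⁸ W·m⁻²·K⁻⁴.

T ≈ 327 K

For a small grey body in a large enclosure, net radiated power = εσA(T⁴ − T_w⁴).
Steady state: P = εσA(T⁴ − T_w⁴) with A = 4πr² = 0.6648 m².
T⁴ = P/(εσA) + T_w⁴ = 90.4/(0.61·5.67×10⁻⁸·0.6648) + (294)⁴
    = 3.932×10⁹ + 7.471×10⁹ = 1.140×10¹⁰ K⁴.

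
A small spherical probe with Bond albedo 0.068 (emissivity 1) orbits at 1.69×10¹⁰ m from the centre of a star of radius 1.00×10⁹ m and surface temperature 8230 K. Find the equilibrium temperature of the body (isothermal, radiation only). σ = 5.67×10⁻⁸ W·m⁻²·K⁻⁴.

T ≈ 1390 K

The star's surface emits σT_*⁴; at distance d the flux is S = σT_*⁴(R_*/d)².
S = 5.67×10⁻⁸·(8230)⁴·(1.00×10⁹/1.69×10¹⁰)² = 9.108×10⁵ W/m².
For an isothermal sphere T⁴ = (1−a)S/(4σ) = 3.743×10¹² K⁴.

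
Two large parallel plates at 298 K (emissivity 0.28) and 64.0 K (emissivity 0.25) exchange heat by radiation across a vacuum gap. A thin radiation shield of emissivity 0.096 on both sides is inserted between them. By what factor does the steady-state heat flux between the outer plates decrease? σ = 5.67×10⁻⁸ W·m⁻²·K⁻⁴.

factor ≈ 4.02

Without shield: q₀ = σΔ(T⁴)/(1/ε₁+1/ε₂−1) with denominator 6.571.
With shield the two gaps are in series; the resistances add: (1/ε₁+1/ε_s−1)+(1/ε_s+1/ε₂−1) = 12.99+13.42 = 26.40.
Heat-flux ratio q₀/q = 26.40/6.571.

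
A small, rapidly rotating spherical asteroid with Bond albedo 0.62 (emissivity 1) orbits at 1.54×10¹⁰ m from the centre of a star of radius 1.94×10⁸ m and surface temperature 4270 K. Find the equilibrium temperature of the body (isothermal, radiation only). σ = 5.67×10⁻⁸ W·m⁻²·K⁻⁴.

T ≈ 266 K

The star's surface emits σT_*⁴; at distance d the flux is S = σT_*⁴(R_*/d)².
S = 5.67×10⁻⁸·(4270)⁴·(1.94×10⁸/1.54×10¹⁰)² = 2991 W/m².
For an isothermal sphere T⁴ = (1−a)S/(4σ) = 5.012×10⁹ K⁴.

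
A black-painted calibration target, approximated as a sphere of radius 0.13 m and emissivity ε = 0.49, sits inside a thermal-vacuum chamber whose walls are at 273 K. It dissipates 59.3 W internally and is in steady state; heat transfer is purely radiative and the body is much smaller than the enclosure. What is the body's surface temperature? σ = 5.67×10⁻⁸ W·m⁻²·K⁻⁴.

For a small grey body in a large enclosure, net radiated power = εσA(T⁴ − T_w⁴).
Steady state: P = εσA(T⁴ − T_w⁴) with A = 4πr² = 0.2124 m².
T⁴ = P/(εσA) + T_w⁴ = 59.3/(0.49·5.67×10⁻⁸·0.2124) + (273)⁴
    = 1.005×10¹⁰ + 5.555×10⁹ = 1.560×10¹⁰ K⁴.

T ≈ 353 K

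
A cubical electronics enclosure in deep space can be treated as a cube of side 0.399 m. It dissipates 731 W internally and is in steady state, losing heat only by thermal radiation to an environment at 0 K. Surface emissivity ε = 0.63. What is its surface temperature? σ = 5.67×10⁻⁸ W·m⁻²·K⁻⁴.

T ≈ 383 K

Steady state: internal power = radiated power, P = εσA T⁴.
Radiating area A = 6L² = 0.9552 m².
T⁴ = P/(εσA) = 731/(0.63·5.67×10⁻⁸·0.9552) = 2.142×10¹⁰ K⁴.
T = (2.142×10¹⁰)^(1/4).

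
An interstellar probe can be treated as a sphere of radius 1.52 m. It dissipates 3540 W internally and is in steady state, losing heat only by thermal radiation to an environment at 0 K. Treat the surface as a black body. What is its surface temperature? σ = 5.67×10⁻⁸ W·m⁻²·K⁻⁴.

Steady state: internal power = radiated power, P = εσA T⁴.
Radiating area A = 4πr² = 29.03 m².
T⁴ = P/(εσA) = 3540/(1.0·5.67×10⁻⁸·29.03) = 2.150×10⁹ K⁴.
T = (2.150×10⁹)^(1/4).

T ≈ 215 K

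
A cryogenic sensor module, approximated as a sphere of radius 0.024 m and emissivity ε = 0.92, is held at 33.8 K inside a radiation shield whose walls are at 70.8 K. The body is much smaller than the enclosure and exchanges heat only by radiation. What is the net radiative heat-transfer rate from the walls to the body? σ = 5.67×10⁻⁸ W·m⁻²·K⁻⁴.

P_net ≈ 0.00899 W

For a small grey body in a large enclosure: P_net = εσA(T_body⁴ − T_wall⁴).
A = 4πr² = 0.007238 m²; T_body⁴ − T_wall⁴ = 1.305×10⁶ − 2.513×10⁷ = -2.382×10⁷ K⁴.
|P_net| = 0.92·5.67×10⁻⁸·0.007238·2.382×10⁷.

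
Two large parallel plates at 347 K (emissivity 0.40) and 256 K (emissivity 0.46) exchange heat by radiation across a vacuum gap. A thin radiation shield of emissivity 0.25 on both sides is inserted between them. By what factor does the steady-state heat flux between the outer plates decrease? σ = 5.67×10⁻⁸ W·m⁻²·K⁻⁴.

Without shield: q₀ = σΔ(T⁴)/(1/ε₁+1/ε₂−1) with denominator 3.674.
With shield the two gaps are in series; the resistances add: (1/ε₁+1/ε_s−1)+(1/ε_s+1/ε₂−1) = 5.500+5.174 = 10.67.
Heat-flux ratio q₀/q = 10.67/3.674.

factor ≈ 2.91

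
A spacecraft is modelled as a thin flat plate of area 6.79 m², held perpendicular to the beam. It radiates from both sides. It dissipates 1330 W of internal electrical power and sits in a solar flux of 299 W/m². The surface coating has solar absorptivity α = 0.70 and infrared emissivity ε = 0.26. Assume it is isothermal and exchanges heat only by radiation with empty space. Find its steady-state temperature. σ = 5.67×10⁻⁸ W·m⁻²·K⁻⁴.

T ≈ 342 K

At steady state, absorbed solar power + internal power = radiated power.
Absorbed: α·S·A_cross = 0.70·299·6.790 = 1421 W (cross-section A).
Total input = 1421 + 1330 = 2751 W.
Radiated: εσ·A_surf·T⁴ with A_surf = 2A = 13.58 m².
T⁴ = 2751/(0.26·5.67×10⁻⁸·13.58) = 1.374×10¹⁰ K⁴.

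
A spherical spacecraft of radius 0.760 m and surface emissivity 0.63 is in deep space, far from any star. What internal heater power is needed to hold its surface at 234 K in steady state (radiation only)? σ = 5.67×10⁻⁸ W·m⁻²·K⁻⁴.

P = εσ·4πr²·T⁴.
4πr² = 7.258 m²; T⁴ = 2.998×10⁹ K⁴.
P = 0.63·5.67×10⁻⁸·7.258·2.998×10⁹.

P ≈ 777 W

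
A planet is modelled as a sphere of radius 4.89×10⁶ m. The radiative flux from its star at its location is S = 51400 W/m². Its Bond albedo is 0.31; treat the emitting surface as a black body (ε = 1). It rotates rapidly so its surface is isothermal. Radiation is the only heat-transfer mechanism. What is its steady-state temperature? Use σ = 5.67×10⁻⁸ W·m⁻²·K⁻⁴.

T ≈ 629 K

At equilibrium, absorbed power = emitted power.
Absorbing cross-section = πr² = 7.512×10¹³ m²; emitting surface = 4πr² = 3.005×10¹⁴ m² (ratio 4).
(1−a)S·A_cross = εσ·A_surf·T⁴  ⇒  T⁴ = (1−a)S/(4σ).
T⁴ = 0.690·51400/(4·5.67×10⁻⁸) = 1.564×10¹¹ K⁴.
T = (1.564×10¹¹)^(1/4).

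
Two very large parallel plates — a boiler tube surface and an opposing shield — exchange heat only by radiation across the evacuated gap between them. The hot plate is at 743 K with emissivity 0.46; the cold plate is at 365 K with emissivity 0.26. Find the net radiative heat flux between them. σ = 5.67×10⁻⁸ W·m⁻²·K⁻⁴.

q ≈ 3240 W/m²

For two infinite grey parallel plates, q = σ(T₁⁴ − T₂⁴)/(1/ε₁ + 1/ε₂ − 1).
T₁⁴ − T₂⁴ = 3.048×10¹¹ − 1.775×10¹⁰ = 2.870×10¹¹ K⁴.
1/ε₁ + 1/ε₂ − 1 = 2.174 + 3.846 − 1 = 5.020.
q = 5.67×10⁻⁸ × 2.870×10¹¹ / 5.020.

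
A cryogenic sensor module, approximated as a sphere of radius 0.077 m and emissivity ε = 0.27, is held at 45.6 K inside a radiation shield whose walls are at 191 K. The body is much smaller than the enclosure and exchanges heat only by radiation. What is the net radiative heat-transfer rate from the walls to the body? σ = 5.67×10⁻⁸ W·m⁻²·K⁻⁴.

For a small grey body in a large enclosure: P_net = εσA(T_body⁴ − T_wall⁴).
A = 4πr² = 0.07451 m²; T_body⁴ − T_wall⁴ = 4.324×10⁶ − 1.331×10⁹ = -1.327×10⁹ K⁴.
|P_net| = 0.27·5.67×10⁻⁸·0.07451·1.327×10⁹.

P_net ≈ 1.51 W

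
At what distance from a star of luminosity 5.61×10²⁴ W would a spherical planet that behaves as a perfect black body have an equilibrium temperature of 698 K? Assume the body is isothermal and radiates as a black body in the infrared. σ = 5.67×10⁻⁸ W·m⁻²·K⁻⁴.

d ≈ 2.88×10⁹ m

For an isothermal black-emitting sphere, (1−a)S·πr² = σ·4πr²·T⁴ ⇒ S = 4σT⁴/(1−a).
S = 4·5.67×10⁻⁸·(698)⁴/1.00 = 53840 W/m².
Flux falls as S = L/(4πd²), so d = √(L/(4πS)) = √(5.61×10²⁴/(4π·53840)).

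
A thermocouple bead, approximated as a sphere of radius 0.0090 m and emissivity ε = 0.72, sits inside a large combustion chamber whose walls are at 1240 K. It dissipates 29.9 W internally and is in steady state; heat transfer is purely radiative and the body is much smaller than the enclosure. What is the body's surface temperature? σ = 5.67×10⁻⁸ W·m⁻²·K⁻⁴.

T ≈ 1330 K

For a small grey body in a large enclosure, net radiated power = εσA(T⁴ − T_w⁴).
Steady state: P = εσA(T⁴ − T_w⁴) with A = 4πr² = 0.001018 m².
T⁴ = P/(εσA) + T_w⁴ = 29.9/(0.72·5.67×10⁻⁸·0.001018) + (1240)⁴
    = 7.195×10¹¹ + 2.364×10¹² = 3.084×10¹² K⁴.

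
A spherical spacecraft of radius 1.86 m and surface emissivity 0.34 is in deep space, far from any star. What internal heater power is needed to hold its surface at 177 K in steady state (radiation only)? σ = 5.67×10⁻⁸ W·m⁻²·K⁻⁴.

P = εσ·4πr²·T⁴.
4πr² = 43.47 m²; T⁴ = 9.815×10⁸ K⁴.
P = 0.34·5.67×10⁻⁸·43.47·9.815×10⁸.

P ≈ 823 W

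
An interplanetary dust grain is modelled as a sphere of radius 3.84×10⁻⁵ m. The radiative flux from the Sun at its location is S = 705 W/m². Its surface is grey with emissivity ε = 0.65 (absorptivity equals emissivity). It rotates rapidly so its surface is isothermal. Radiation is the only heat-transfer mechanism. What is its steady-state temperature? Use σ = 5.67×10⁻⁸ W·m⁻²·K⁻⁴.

T ≈ 236 K

At equilibrium, absorbed power = emitted power.
Absorbing cross-section = πr² = 4.632×10⁻⁹ m²; emitting surface = 4πr² = 1.853×10⁻⁸ m² (ratio 4).
εS·A_cross = εσ·A_surf·T⁴  ⇒  T⁴ = S/(4σ)   (ε cancels).
T⁴ = 705/(4·5.67×10⁻⁸) = 3.108×10⁹ K⁴.
T = (3.108×10⁹)^(1/4).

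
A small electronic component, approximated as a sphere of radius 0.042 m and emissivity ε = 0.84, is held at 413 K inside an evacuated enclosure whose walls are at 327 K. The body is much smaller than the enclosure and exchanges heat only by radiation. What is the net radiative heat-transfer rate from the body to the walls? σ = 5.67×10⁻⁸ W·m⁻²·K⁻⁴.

For a small grey body in a large enclosure: P_net = εσA(T_body⁴ − T_wall⁴).
A = 4πr² = 0.02217 m²; T_body⁴ − T_wall⁴ = 2.909×10¹⁰ − 1.143×10¹⁰ = 1.766×10¹⁰ K⁴.
|P_net| = 0.84·5.67×10⁻⁸·0.02217·1.766×10¹⁰.

P_net ≈ 18.6 W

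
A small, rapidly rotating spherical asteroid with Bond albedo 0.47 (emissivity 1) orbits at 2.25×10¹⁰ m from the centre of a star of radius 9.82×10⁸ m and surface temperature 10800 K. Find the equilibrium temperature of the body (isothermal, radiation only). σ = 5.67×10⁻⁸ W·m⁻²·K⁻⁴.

T ≈ 1360 K

The star's surface emits σT_*⁴; at distance d the flux is S = σT_*⁴(R_*/d)².
S = 5.67×10⁻⁸·(10800)⁴·(9.82×10⁸/2.25×10¹⁰)² = 1.469×10⁶ W/m².
For an isothermal sphere T⁴ = (1−a)S/(4σ) = 3.434×10¹² K⁴.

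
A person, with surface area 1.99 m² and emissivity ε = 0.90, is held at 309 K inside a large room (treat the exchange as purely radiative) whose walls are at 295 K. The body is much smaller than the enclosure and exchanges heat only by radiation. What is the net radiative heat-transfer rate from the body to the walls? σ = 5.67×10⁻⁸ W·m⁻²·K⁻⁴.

For a small grey body in a large enclosure: P_net = εσA(T_body⁴ − T_wall⁴).
A = 1.99 m²; T_body⁴ − T_wall⁴ = 9.117×10⁹ − 7.573×10⁹ = 1.543×10⁹ K⁴.
|P_net| = 0.90·5.67×10⁻⁸·1.990·1.543×10⁹.

P_net ≈ 157 W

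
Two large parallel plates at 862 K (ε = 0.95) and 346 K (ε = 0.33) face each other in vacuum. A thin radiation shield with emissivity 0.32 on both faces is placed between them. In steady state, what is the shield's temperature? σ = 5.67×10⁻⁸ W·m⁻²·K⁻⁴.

T_s ≈ 768 K

In steady state the net flux on the hot side equals that on the cold side.
σ(T₁⁴−T_s⁴)/D₁ = σ(T_s⁴−T₂⁴)/D₂, with D₁ = 1/ε₁+1/ε_s−1 = 3.178, D₂ = 1/ε_s+1/ε₂−1 = 5.155.
Solve for T_s⁴: T_s⁴ = (D₂·T₁⁴ + D₁·T₂⁴)/(D₁+D₂) = 3.470×10¹¹ K⁴.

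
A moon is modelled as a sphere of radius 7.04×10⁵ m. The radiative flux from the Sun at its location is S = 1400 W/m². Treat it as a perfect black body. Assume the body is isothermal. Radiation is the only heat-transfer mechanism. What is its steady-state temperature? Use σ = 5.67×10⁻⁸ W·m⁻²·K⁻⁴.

At equilibrium, absorbed power = emitted power.
Absorbing cross-section = πr² = 1.557×10¹² m²; emitting surface = 4πr² = 6.228×10¹² m² (ratio 4).
S·A_cross = εσ·A_surf·T⁴  ⇒  T⁴ = S/(4σ).
T⁴ = 1.00·1400/(4·5.67×10⁻⁸) = 6.173×10⁹ K⁴.
T = (6.173×10⁹)^(1/4).

T ≈ 280 K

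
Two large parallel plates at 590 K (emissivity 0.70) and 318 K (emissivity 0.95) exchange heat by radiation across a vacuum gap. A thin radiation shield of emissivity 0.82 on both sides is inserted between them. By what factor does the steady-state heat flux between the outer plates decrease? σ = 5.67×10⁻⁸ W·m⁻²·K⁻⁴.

Without shield: q₀ = σΔ(T⁴)/(1/ε₁+1/ε₂−1) with denominator 1.481.
With shield the two gaps are in series; the resistances add: (1/ε₁+1/ε_s−1)+(1/ε_s+1/ε₂−1) = 1.648+1.272 = 2.920.
Heat-flux ratio q₀/q = 2.920/1.481.

factor ≈ 1.97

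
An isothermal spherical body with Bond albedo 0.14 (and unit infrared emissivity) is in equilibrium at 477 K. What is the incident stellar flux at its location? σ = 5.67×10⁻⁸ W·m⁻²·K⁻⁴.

(1−a)S·πr² = σ·4πr²·T⁴ ⇒ S = 4σT⁴/(1−a).
S = 4·5.67×10⁻⁸·5.177×10¹⁰/0.860.

S ≈ 13700 W/m²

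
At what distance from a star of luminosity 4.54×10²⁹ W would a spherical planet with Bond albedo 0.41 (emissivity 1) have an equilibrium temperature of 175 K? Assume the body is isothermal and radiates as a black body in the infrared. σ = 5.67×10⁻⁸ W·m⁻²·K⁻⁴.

d ≈ 1.00×10¹³ m

For an isothermal black-emitting sphere, (1−a)S·πr² = σ·4πr²·T⁴ ⇒ S = 4σT⁴/(1−a).
S = 4·5.67×10⁻⁸·(175)⁴/0.590 = 360.5 W/m².
Flux falls as S = L/(4πd²), so d = √(L/(4πS)) = √(4.54×10²⁹/(4π·360.5)).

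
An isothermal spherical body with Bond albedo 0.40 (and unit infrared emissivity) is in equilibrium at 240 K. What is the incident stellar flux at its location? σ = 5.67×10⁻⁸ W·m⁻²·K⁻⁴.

S ≈ 1250 W/m²

(1−a)S·πr² = σ·4πr²·T⁴ ⇒ S = 4σT⁴/(1−a).
S = 4·5.67×10⁻⁸·3.318×10⁹/0.600.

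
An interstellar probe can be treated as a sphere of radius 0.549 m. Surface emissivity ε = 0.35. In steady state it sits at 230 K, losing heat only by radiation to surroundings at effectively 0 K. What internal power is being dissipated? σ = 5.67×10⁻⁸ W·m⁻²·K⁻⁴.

P ≈ 210 W

Steady state: P = εσA T⁴.
A = 4πr² = 3.788 m²; T⁴ = (230)⁴ = 2.798×10⁹ K⁴.
P = 0.35 × 5.67×10⁻⁸ × 3.788 × 2.798×10⁹.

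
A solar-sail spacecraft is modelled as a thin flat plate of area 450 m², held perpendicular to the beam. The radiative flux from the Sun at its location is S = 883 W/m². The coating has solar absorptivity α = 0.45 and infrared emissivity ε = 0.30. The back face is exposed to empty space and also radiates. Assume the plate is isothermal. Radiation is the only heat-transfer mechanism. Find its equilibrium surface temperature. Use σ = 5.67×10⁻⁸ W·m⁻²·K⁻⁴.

T ≈ 329 K

At equilibrium, absorbed power = emitted power.
Absorbing cross-section = A = 450.0 m²; emitting surface = 2A = 900.0 m² (ratio 2).
αS·A_cross = εσ·A_surf·T⁴  ⇒  T⁴ = αS/(ε·2σ).
T⁴ = 0.450·883/(0.30·2·5.67×10⁻⁸) = 1.168×10¹⁰ K⁴.
T = (1.168×10¹⁰)^(1/4).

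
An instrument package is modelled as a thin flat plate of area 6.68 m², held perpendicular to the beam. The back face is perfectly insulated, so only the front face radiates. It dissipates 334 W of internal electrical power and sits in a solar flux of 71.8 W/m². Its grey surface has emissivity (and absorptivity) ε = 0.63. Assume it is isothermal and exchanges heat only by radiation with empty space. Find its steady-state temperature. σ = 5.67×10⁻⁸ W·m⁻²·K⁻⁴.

At steady state, absorbed solar power + internal power = radiated power.
Absorbed: α·S·A_cross = 0.63·71.8·6.680 = 302.2 W (cross-section A).
Total input = 302.2 + 334 = 636.2 W.
Radiated: εσ·A_surf·T⁴ with A_surf = A = 6.680 m².
T⁴ = 636.2/(0.63·5.67×10⁻⁸·6.680) = 2.666×10⁹ K⁴.

T ≈ 227 K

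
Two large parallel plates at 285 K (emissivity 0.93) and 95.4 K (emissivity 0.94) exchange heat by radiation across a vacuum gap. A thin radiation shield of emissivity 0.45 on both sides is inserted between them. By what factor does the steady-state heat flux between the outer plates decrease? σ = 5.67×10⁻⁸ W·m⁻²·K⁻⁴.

factor ≈ 4.02

Without shield: q₀ = σΔ(T⁴)/(1/ε₁+1/ε₂−1) with denominator 1.139.
With shield the two gaps are in series; the resistances add: (1/ε₁+1/ε_s−1)+(1/ε_s+1/ε₂−1) = 2.297+2.286 = 4.584.
Heat-flux ratio q₀/q = 4.584/1.139.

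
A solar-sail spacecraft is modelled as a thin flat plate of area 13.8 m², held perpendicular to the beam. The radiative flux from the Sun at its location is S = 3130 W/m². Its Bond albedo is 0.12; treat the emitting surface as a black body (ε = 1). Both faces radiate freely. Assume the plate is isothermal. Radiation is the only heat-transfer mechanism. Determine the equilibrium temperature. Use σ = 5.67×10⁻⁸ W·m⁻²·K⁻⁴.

T ≈ 395 K

At equilibrium, absorbed power = emitted power.
Absorbing cross-section = A = 13.80 m²; emitting surface = 2A = 27.60 m² (ratio 2).
(1−a)S·A_cross = εσ·A_surf·T⁴  ⇒  T⁴ = (1−a)S/(2σ).
T⁴ = 0.880·3130/(2·5.67×10⁻⁸) = 2.429×10¹⁰ K⁴.
T = (2.429×10¹⁰)^(1/4).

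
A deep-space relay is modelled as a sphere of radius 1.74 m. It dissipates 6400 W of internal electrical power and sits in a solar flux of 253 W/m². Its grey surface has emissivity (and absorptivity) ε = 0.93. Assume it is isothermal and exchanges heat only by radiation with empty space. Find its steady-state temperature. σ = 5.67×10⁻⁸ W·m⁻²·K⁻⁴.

At steady state, absorbed solar power + internal power = radiated power.
Absorbed: α·S·A_cross = 0.93·253·9.511 = 2238 W (cross-section πr²).
Total input = 2238 + 6400 = 8638 W.
Radiated: εσ·A_surf·T⁴ with A_surf = 4πr² = 38.05 m².
T⁴ = 8638/(0.93·5.67×10⁻⁸·38.05) = 4.306×10⁹ K⁴.

T ≈ 256 K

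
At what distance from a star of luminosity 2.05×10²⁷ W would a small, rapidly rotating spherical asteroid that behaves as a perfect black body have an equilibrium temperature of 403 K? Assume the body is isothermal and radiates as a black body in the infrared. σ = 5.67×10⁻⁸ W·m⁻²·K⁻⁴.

For an isothermal black-emitting sphere, (1−a)S·πr² = σ·4πr²·T⁴ ⇒ S = 4σT⁴/(1−a).
S = 4·5.67×10⁻⁸·(403)⁴/1.00 = 5982 W/m².
Flux falls as S = L/(4πd²), so d = √(L/(4πS)) = √(2.05×10²⁷/(4π·5982)).

d ≈ 1.65×10¹¹ m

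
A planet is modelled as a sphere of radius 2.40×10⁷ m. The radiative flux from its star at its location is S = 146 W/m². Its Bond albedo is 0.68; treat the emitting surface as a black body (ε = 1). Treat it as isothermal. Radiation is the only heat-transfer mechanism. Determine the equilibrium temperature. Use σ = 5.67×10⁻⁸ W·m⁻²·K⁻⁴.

T ≈ 120 K

At equilibrium, absorbed power = emitted power.
Absorbing cross-section = πr² = 1.810×10¹⁵ m²; emitting surface = 4πr² = 7.238×10¹⁵ m² (ratio 4).
(1−a)S·A_cross = εσ·A_surf·T⁴  ⇒  T⁴ = (1−a)S/(4σ).
T⁴ = 0.320·146/(4·5.67×10⁻⁸) = 2.060×10⁸ K⁴.
T = (2.060×10⁸)^(1/4).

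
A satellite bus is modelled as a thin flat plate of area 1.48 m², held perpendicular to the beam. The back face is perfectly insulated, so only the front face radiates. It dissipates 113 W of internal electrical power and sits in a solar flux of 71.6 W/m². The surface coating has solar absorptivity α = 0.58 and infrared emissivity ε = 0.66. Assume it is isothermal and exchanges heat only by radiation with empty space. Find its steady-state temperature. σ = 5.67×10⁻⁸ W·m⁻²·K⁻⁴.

T ≈ 237 K

At steady state, absorbed solar power + internal power = radiated power.
Absorbed: α·S·A_cross = 0.58·71.6·1.480 = 61.46 W (cross-section A).
Total input = 61.46 + 113 = 174.5 W.
Radiated: εσ·A_surf·T⁴ with A_surf = A = 1.480 m².
T⁴ = 174.5/(0.66·5.67×10⁻⁸·1.480) = 3.150×10⁹ K⁴.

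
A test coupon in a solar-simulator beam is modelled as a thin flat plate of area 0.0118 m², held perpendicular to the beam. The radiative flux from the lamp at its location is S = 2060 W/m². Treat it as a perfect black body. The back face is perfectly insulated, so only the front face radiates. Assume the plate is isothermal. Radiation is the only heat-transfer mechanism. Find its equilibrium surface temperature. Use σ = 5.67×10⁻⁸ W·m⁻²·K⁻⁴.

T ≈ 437 K

At equilibrium, absorbed power = emitted power.
Absorbing cross-section = A = 0.01180 m²; emitting surface = A = 0.01180 m² (ratio 1).
S·A_cross = εσ·A_surf·T⁴  ⇒  T⁴ = S/(1σ).
T⁴ = 1.00·2060/(1·5.67×10⁻⁸) = 3.633×10¹⁰ K⁴.
T = (3.633×10¹⁰)^(1/4).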